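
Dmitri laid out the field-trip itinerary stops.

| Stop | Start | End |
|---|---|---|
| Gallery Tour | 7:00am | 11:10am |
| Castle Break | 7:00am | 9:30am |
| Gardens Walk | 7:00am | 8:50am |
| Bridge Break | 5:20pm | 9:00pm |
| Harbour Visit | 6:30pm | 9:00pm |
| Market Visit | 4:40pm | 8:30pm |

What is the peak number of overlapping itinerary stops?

3

Sort all start/end points and keep a running count:
7:00am start Castle Break → 1
7:00am start Gallery Tour → 2
7:00am start Gardens Walk → 3
8:50am end Gardens Walk → 2
9:30am end Castle Break → 1
11:10am end Gallery Tour → 0
4:40pm start Market Visit → 1
5:20pm start Bridge Break → 2
6:30pm start Harbour Visit → 3
8:30pm end Market Visit → 2
9:00pm end Bridge Break → 1
9:00pm end Harbour Visit → 0
Peak is 3, at 7:00am (Castle Break, Gallery Tour, Gardens Walk).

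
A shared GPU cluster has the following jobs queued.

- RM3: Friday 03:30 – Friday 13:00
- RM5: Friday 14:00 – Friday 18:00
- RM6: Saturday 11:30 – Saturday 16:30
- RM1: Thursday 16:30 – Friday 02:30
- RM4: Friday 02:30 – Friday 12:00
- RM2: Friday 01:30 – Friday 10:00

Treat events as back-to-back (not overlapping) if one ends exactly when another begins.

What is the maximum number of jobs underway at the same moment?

Sweep the timeline, counting +1 at each start and −1 at each end (ends before starts at a tie):
Thursday 16:30 start RM1 → 1
Friday 01:30 start RM2 → 2
Friday 02:30 end RM1 → 1
Friday 02:30 start RM4 → 2
Friday 03:30 start RM3 → 3
Friday 10:00 end RM2 → 2
Friday 12:00 end RM4 → 1
Friday 13:00 end RM3 → 0
Friday 14:00 start RM5 → 1
Friday 18:00 end RM5 → 0
Saturday 11:30 start RM6 → 1
Saturday 16:30 end RM6 → 0
Peak is 3, at Friday 03:30 (RM2, RM3, RM4).

3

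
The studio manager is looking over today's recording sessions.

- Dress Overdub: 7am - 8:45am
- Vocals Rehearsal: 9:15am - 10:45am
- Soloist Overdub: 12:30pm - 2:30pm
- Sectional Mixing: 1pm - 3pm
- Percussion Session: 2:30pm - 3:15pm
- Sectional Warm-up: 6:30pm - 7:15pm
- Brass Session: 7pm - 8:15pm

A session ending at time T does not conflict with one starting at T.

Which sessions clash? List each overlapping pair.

Brass Session & Sectional Warm-up, Percussion Session & Sectional Mixing, Sectional Mixing & Soloist Overdub

Two intervals overlap when each starts before the other ends.
Sorted by start: Dress Overdub, Vocals Rehearsal, Soloist Overdub, Sectional Mixing, Percussion Session, Sectional Warm-up, Brass Session.
Vocals Rehearsal starts after Dress Overdub ends — done with Dress Overdub.
Soloist Overdub starts after Vocals Rehearsal ends — done with Vocals Rehearsal.
Sectional Mixing starts before Soloist Overdub ends → Soloist Overdub and Sectional Mixing overlap.
Percussion Session starts exactly when Soloist Overdub ends (back-to-back, no overlap) — done with Soloist Overdub.
Percussion Session starts before Sectional Mixing ends → Sectional Mixing and Percussion Session overlap.
Sectional Warm-up starts after Sectional Mixing ends — done with Sectional Mixing.
Sectional Warm-up starts after Percussion Session ends — done with Percussion Session.
Brass Session starts before Sectional Warm-up ends → Sectional Warm-up and Brass Session overlap.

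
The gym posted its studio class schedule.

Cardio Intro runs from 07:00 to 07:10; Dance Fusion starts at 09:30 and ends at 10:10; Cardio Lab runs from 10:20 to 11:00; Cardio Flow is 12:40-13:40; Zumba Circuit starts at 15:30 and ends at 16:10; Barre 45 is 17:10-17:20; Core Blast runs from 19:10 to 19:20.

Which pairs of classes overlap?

Two intervals overlap when each starts before the other ends.
Sorted by start: Cardio Intro, Dance Fusion, Cardio Lab, Cardio Flow, Zumba Circuit, Barre 45, Core Blast.
Dance Fusion starts after Cardio Intro ends; Cardio Intro is clear from here.
Cardio Lab starts after Dance Fusion ends; Dance Fusion is clear from here.
Cardio Flow starts after Cardio Lab ends; Cardio Lab is clear from here.
Zumba Circuit starts after Cardio Flow ends; Cardio Flow is clear from here.
Barre 45 starts after Zumba Circuit ends; Zumba Circuit is clear from here.
Core Blast starts after Barre 45 ends.

no conflicts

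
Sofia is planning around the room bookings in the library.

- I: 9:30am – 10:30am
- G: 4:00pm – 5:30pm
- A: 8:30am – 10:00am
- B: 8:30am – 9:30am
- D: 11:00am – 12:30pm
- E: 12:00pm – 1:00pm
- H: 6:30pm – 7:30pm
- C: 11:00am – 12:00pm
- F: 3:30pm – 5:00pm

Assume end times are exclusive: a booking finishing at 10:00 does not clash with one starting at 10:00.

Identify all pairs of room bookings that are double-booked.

Sorted by start: A, B, I, C, D, E, F, G, H.
B starts before A ends → A and B overlap.
I starts before A ends → A and I overlap.
C starts after A ends, so nothing later overlaps A either.
I starts exactly when B ends (back-to-back, no overlap), so nothing later overlaps B either.
C starts after I ends, so nothing later overlaps I either.
D starts before C ends → C and D overlap.
E starts exactly when C ends (back-to-back, no overlap), so nothing later overlaps C either.
E starts before D ends → D and E overlap.
F starts after D ends, so nothing later overlaps D either.
F starts after E ends, so nothing later overlaps E either.
G starts before F ends → F and G overlap.
H starts after F ends.
H starts after G ends.

A & B, A & I, C & D, D & E, F & G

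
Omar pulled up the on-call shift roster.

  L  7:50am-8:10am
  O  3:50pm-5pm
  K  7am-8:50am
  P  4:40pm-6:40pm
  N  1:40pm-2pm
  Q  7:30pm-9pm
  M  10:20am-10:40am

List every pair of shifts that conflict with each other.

K & L, O & P

Sorted by start: K, L, M, N, O, P, Q.
L starts before K ends → K and L overlap.
M starts after K ends — done with K.
M starts after L ends — done with L.
N starts after M ends — done with M.
O starts after N ends — done with N.
P starts before O ends → O and P overlap.
Q starts after O ends.
Q starts after P ends.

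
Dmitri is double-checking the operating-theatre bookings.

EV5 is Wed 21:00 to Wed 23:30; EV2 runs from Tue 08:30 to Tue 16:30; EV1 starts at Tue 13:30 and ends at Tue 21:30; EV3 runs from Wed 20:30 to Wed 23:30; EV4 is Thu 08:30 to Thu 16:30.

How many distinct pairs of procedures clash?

Sorted by start: EV2, EV1, EV3, EV5, EV4.
EV1 starts before EV2 ends → EV2 and EV1 overlap.
EV3 starts after EV2 ends, so EV2 has no further overlaps.
EV3 starts after EV1 ends, so EV1 has no further overlaps.
EV5 starts before EV3 ends → EV3 and EV5 overlap.
EV4 starts after EV3 ends.
EV4 starts after EV5 ends.
Overlapping pairs: EV1 & EV2, EV3 & EV5 — 2 in total.

2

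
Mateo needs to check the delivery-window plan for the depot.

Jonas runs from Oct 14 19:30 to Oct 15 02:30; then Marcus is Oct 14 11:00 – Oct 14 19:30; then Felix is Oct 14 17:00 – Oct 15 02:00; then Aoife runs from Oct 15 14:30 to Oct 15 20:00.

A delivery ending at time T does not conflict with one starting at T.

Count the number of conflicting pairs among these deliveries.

2

Two intervals overlap when each starts before the other ends.
Sorted by start: Marcus, Felix, Jonas, Aoife.
Felix starts before Marcus ends → Marcus and Felix overlap.
Jonas starts exactly when Marcus ends (back-to-back, no overlap); Marcus is clear from here.
Jonas starts before Felix ends → Felix and Jonas overlap.
Aoife starts after Felix ends.
Aoife starts after Jonas ends.
Overlapping pairs: Felix & Jonas, Felix & Marcus — 2 in total.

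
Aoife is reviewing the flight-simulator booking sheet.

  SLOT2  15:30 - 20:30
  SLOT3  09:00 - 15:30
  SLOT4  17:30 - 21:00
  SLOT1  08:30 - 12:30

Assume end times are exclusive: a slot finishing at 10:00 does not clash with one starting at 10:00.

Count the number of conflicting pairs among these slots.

2

Sorted by start: SLOT1, SLOT3, SLOT2, SLOT4.
SLOT3 starts before SLOT1 ends → SLOT1 and SLOT3 overlap.
SLOT2 starts after SLOT1 ends, so nothing later overlaps SLOT1 either.
SLOT2 starts exactly when SLOT3 ends (back-to-back, no overlap), so nothing later overlaps SLOT3 either.
SLOT4 starts before SLOT2 ends → SLOT2 and SLOT4 overlap.
Overlapping pairs: SLOT1 & SLOT3, SLOT2 & SLOT4 — 2 in total.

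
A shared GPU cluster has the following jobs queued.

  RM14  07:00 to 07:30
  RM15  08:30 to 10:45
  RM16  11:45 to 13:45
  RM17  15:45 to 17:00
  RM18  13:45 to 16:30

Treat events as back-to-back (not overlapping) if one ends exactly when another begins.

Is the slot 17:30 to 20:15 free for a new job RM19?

RM14: ends 07:30 at or before RM19 starts 17:30 → clear.
RM15: ends 10:45 at or before RM19 starts 17:30 → clear.
RM16: ends 13:45 at or before RM19 starts 17:30 → clear.
RM18: ends 16:30 at or before RM19 starts 17:30 → clear.
RM17: ends 17:00 at or before RM19 starts 17:30 → clear.

Yes — the slot is free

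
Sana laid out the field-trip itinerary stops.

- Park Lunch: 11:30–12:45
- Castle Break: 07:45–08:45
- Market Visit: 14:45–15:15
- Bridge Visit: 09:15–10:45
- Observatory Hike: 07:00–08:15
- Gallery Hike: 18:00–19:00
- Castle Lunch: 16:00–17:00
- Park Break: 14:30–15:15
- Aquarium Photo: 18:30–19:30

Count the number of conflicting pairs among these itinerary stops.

3

Sorted by start: Observatory Hike, Castle Break, Bridge Visit, Park Lunch, Park Break, Market Visit, Castle Lunch, Gallery Hike, Aquarium Photo.
Castle Break starts before Observatory Hike ends → Observatory Hike and Castle Break overlap.
Bridge Visit starts after Observatory Hike ends, so nothing later overlaps Observatory Hike either.
Bridge Visit starts after Castle Break ends, so nothing later overlaps Castle Break either.
Park Lunch starts after Bridge Visit ends, so nothing later overlaps Bridge Visit either.
Park Break starts after Park Lunch ends, so nothing later overlaps Park Lunch either.
Market Visit starts before Park Break ends → Park Break and Market Visit overlap.
Castle Lunch starts after Park Break ends, so nothing later overlaps Park Break either.
Castle Lunch starts after Market Visit ends, so nothing later overlaps Market Visit either.
Gallery Hike starts after Castle Lunch ends, so nothing later overlaps Castle Lunch either.
Aquarium Photo starts before Gallery Hike ends → Gallery Hike and Aquarium Photo overlap.
Overlapping pairs: Aquarium Photo & Gallery Hike, Castle Break & Observatory Hike, Market Visit & Park Break — 3 in total.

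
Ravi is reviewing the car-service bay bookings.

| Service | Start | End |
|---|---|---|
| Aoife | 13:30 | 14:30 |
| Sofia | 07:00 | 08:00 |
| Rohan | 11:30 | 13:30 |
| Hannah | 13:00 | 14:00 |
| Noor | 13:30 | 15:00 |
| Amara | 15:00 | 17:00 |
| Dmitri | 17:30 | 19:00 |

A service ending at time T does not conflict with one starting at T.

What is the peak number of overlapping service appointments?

3

Walk through starts and ends in time order (an end at T is processed before a start at T):
07:00 start Sofia → 1
08:00 end Sofia → 0
11:30 start Rohan → 1
13:00 start Hannah → 2
13:30 end Rohan → 1
13:30 start Aoife → 2
13:30 start Noor → 3
14:00 end Hannah → 2
14:30 end Aoife → 1
15:00 end Noor → 0
15:00 start Amara → 1
17:00 end Amara → 0
17:30 start Dmitri → 1
19:00 end Dmitri → 0
Peak is 3, at 13:30 (Aoife, Hannah, Noor).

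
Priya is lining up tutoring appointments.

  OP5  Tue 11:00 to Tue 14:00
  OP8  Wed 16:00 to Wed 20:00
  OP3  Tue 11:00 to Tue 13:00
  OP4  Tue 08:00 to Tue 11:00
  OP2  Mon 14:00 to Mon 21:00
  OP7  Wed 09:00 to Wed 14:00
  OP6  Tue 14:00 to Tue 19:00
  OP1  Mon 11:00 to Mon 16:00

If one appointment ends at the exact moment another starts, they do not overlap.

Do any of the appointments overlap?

Sorted by start: OP1, OP2, OP4, OP3, OP5, OP6, OP7, OP8.
OP2 starts before OP1 ends → OP1 and OP2 overlap.
That's a conflict, so the schedule is not conflict-free.

Yes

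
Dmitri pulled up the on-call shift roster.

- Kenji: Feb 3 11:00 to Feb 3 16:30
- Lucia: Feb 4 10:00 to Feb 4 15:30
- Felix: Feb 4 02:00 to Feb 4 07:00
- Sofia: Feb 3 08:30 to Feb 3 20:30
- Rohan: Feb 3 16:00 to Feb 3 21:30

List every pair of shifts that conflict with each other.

Kenji & Rohan, Kenji & Sofia, Rohan & Sofia

Two intervals overlap when each starts before the other ends.
Sorted by start: Sofia, Kenji, Rohan, Felix, Lucia.
Kenji starts before Sofia ends → Sofia and Kenji overlap.
Rohan starts before Sofia ends → Sofia and Rohan overlap.
Felix starts after Sofia ends, so Sofia has no further overlaps.
Rohan starts before Kenji ends → Kenji and Rohan overlap.
Felix starts after Kenji ends, so Kenji has no further overlaps.
Felix starts after Rohan ends, so Rohan has no further overlaps.
Lucia starts after Felix ends.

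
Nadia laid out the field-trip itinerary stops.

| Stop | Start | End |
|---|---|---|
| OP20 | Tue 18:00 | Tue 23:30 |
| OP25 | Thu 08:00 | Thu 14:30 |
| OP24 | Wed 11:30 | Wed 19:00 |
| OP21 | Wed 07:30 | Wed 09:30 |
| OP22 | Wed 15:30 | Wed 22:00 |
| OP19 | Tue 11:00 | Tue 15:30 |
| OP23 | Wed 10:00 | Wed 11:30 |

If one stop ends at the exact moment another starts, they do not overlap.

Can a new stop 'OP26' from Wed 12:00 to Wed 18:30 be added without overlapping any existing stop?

OP19: ends Tue 15:30 at or before OP26 starts Wed 12:00 → clear.
OP20: ends Tue 23:30 at or before OP26 starts Wed 12:00 → clear.
OP21: ends Wed 09:30 at or before OP26 starts Wed 12:00 → clear.
OP23: ends Wed 11:30 at or before OP26 starts Wed 12:00 → clear.
OP24: starts Wed 11:30 before OP26 ends Wed 18:30, and ends Wed 19:00 after OP26 starts Wed 12:00 → overlap.
OP22: starts Wed 15:30 before OP26 ends Wed 18:30, and ends Wed 22:00 after OP26 starts Wed 12:00 → overlap.
OP25: starts Thu 08:00 at or after OP26 ends Wed 18:30 → clear.
OP26 overlaps OP22, OP24.

No — it overlaps OP22, OP24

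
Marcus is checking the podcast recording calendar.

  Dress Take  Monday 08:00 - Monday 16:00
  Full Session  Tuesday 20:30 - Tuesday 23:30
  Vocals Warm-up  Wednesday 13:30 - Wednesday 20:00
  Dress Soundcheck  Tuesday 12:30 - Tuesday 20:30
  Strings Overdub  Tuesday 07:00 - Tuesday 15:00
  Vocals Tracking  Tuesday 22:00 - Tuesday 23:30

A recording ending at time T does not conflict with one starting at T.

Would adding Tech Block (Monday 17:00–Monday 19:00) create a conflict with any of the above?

No — it doesn't clash with anything

Dress Take: ends Monday 16:00 at or before Tech Block starts Monday 17:00 → clear.
Strings Overdub: starts Tuesday 07:00 at or after Tech Block ends Monday 19:00 → clear.
Dress Soundcheck: starts Tuesday 12:30 at or after Tech Block ends Monday 19:00 → clear.
Full Session: starts Tuesday 20:30 at or after Tech Block ends Monday 19:00 → clear.
Vocals Tracking: starts Tuesday 22:00 at or after Tech Block ends Monday 19:00 → clear.
Vocals Warm-up: starts Wednesday 13:30 at or after Tech Block ends Monday 19:00 → clear.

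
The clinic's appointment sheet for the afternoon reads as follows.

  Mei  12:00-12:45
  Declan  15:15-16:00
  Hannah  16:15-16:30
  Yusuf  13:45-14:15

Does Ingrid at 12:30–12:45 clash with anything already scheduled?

Mei: starts 12:00 before Ingrid ends 12:45, and ends 12:45 after Ingrid starts 12:30 → overlap.
Yusuf: starts 13:45 at or after Ingrid ends 12:45 → clear.
Declan: starts 15:15 at or after Ingrid ends 12:45 → clear.
Hannah: starts 16:15 at or after Ingrid ends 12:45 → clear.
Ingrid overlaps Mei.

Yes — it overlaps Mei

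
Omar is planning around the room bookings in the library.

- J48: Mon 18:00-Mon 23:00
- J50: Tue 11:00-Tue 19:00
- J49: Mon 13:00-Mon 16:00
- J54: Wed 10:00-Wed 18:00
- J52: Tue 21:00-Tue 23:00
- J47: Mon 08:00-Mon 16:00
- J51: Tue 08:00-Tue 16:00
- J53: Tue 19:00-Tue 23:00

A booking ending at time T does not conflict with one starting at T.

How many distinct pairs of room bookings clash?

Two intervals overlap when each starts before the other ends.
Sorted by start: J47, J49, J48, J51, J50, J53, J52, J54.
J49 starts before J47 ends → J47 and J49 overlap.
J48 starts after J47 ends — done with J47.
J48 starts after J49 ends — done with J49.
J51 starts after J48 ends — done with J48.
J50 starts before J51 ends → J51 and J50 overlap.
J53 starts after J51 ends — done with J51.
J53 starts exactly when J50 ends (back-to-back, no overlap) — done with J50.
J52 starts before J53 ends → J53 and J52 overlap.
J54 starts after J53 ends.
J54 starts after J52 ends.
Overlapping pairs: J47 & J49, J50 & J51, J52 & J53 — 3 in total.

3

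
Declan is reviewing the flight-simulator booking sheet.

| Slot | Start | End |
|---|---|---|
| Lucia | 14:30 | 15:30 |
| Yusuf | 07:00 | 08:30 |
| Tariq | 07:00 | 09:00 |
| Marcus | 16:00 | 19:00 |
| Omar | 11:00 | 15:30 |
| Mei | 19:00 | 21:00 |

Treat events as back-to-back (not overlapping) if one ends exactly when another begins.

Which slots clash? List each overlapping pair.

Check each pair: they overlap iff neither finishes before the other starts.
Sorted by start: Tariq, Yusuf, Omar, Lucia, Marcus, Mei.
Yusuf starts before Tariq ends → Tariq and Yusuf overlap.
Omar starts after Tariq ends; Tariq is clear from here.
Omar starts after Yusuf ends; Yusuf is clear from here.
Lucia starts before Omar ends → Omar and Lucia overlap.
Marcus starts after Omar ends; Omar is clear from here.
Marcus starts after Lucia ends; Lucia is clear from here.
Mei starts exactly when Marcus ends (back-to-back, no overlap).

Lucia & Omar, Tariq & Yusuf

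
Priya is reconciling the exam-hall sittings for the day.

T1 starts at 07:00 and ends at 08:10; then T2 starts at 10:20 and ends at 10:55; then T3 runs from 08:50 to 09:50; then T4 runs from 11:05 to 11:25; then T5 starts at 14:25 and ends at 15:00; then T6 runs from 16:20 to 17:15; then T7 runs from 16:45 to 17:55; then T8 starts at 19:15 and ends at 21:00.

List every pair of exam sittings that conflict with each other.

T6 & T7

Sorted by start: T1, T3, T2, T4, T5, T6, T7, T8.
T3 starts after T1 ends; T1 is clear from here.
T2 starts after T3 ends; T3 is clear from here.
T4 starts after T2 ends; T2 is clear from here.
T5 starts after T4 ends; T4 is clear from here.
T6 starts after T5 ends; T5 is clear from here.
T7 starts before T6 ends → T6 and T7 overlap.
T8 starts after T6 ends.
T8 starts after T7 ends.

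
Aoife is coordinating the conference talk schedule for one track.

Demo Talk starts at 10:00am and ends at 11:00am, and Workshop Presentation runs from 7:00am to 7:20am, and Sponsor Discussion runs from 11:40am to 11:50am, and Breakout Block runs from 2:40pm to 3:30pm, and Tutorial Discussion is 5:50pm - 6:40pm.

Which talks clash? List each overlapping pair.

no conflicts

Sorted by start: Workshop Presentation, Demo Talk, Sponsor Discussion, Breakout Block, Tutorial Discussion.
Demo Talk starts after Workshop Presentation ends — done with Workshop Presentation.
Sponsor Discussion starts after Demo Talk ends — done with Demo Talk.
Breakout Block starts after Sponsor Discussion ends — done with Sponsor Discussion.
Tutorial Discussion starts after Breakout Block ends.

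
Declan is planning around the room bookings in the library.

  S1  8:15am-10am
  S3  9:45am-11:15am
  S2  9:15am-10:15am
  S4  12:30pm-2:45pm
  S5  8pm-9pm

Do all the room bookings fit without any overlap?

No

Sorted by start: S1, S2, S3, S4, S5.
S2 starts before S1 ends → S1 and S2 overlap.
That's a conflict, so the schedule is not conflict-free.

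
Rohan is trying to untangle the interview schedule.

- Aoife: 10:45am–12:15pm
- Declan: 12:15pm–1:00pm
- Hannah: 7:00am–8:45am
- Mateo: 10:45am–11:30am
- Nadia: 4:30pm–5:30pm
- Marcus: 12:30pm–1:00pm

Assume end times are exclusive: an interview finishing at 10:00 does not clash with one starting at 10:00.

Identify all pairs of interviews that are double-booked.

Aoife & Mateo, Declan & Marcus

Sorted by start: Hannah, Aoife, Mateo, Declan, Marcus, Nadia.
Aoife starts after Hannah ends, so Hannah has no further overlaps.
Mateo starts before Aoife ends → Aoife and Mateo overlap.
Declan starts exactly when Aoife ends (back-to-back, no overlap), so Aoife has no further overlaps.
Declan starts after Mateo ends, so Mateo has no further overlaps.
Marcus starts before Declan ends → Declan and Marcus overlap.
Nadia starts after Declan ends.
Nadia starts after Marcus ends.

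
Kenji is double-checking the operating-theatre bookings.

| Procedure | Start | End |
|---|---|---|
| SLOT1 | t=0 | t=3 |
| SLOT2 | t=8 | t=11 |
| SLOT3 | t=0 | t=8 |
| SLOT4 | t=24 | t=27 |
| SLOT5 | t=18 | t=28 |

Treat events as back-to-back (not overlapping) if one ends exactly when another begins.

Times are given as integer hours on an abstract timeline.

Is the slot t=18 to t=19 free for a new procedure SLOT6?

SLOT1: ends t=3 at or before SLOT6 starts t=18 → clear.
SLOT3: ends t=8 at or before SLOT6 starts t=18 → clear.
SLOT2: ends t=11 at or before SLOT6 starts t=18 → clear.
SLOT5: starts t=18 before SLOT6 ends t=19, and ends t=28 after SLOT6 starts t=18 → overlap.
SLOT4: starts t=24 at or after SLOT6 ends t=19 → clear.
SLOT6 overlaps SLOT5.

No — it overlaps SLOT5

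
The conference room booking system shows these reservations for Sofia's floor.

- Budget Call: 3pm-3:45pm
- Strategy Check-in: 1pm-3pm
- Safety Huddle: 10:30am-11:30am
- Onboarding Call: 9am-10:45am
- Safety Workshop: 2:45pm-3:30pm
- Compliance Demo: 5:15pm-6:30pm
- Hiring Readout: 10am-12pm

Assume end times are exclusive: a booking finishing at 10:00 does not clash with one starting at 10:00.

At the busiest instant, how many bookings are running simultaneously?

Sort all start/end points and keep a running count:
9am start Onboarding Call → 1
10am start Hiring Readout → 2
10:30am start Safety Huddle → 3
10:45am end Onboarding Call → 2
11:30am end Safety Huddle → 1
12pm end Hiring Readout → 0
1pm start Strategy Check-in → 1
2:45pm start Safety Workshop → 2
3pm end Strategy Check-in → 1
3pm start Budget Call → 2
3:30pm end Safety Workshop → 1
3:45pm end Budget Call → 0
5:15pm start Compliance Demo → 1
6:30pm end Compliance Demo → 0
Peak is 3, at 10:30am (Hiring Readout, Onboarding Call, Safety Huddle).

3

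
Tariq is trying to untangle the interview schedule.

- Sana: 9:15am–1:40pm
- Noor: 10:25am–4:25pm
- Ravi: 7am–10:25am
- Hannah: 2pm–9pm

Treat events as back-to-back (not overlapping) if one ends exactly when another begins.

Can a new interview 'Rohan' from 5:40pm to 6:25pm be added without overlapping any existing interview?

No — it overlaps Hannah

Ravi: ends 10:25am at or before Rohan starts 5:40pm → clear.
Sana: ends 1:40pm at or before Rohan starts 5:40pm → clear.
Noor: ends 4:25pm at or before Rohan starts 5:40pm → clear.
Hannah: starts 2pm before Rohan ends 6:25pm, and ends 9pm after Rohan starts 5:40pm → overlap.
Rohan overlaps Hannah.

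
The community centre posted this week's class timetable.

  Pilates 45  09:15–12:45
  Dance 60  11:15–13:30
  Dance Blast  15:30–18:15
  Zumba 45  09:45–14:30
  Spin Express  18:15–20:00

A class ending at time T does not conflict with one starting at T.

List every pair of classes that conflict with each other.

Dance 60 & Pilates 45, Dance 60 & Zumba 45, Pilates 45 & Zumba 45

Two intervals overlap when each starts before the other ends.
Sorted by start: Pilates 45, Zumba 45, Dance 60, Dance Blast, Spin Express.
Zumba 45 starts before Pilates 45 ends → Pilates 45 and Zumba 45 overlap.
Dance 60 starts before Pilates 45 ends → Pilates 45 and Dance 60 overlap.
Dance Blast starts after Pilates 45 ends, so Pilates 45 has no further overlaps.
Dance 60 starts before Zumba 45 ends → Zumba 45 and Dance 60 overlap.
Dance Blast starts after Zumba 45 ends, so Zumba 45 has no further overlaps.
Dance Blast starts after Dance 60 ends, so Dance 60 has no further overlaps.
Spin Express starts exactly when Dance Blast ends (back-to-back, no overlap).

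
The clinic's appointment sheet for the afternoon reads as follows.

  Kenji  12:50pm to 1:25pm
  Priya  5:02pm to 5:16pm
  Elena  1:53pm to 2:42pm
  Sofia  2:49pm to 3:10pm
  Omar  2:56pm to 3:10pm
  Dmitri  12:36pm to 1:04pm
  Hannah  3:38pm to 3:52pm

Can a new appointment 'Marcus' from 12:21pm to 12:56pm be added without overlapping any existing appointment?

No — it overlaps Dmitri, Kenji

Dmitri: starts 12:36pm before Marcus ends 12:56pm, and ends 1:04pm after Marcus starts 12:21pm → overlap.
Kenji: starts 12:50pm before Marcus ends 12:56pm, and ends 1:25pm after Marcus starts 12:21pm → overlap.
Elena: starts 1:53pm at or after Marcus ends 12:56pm → clear.
Sofia: starts 2:49pm at or after Marcus ends 12:56pm → clear.
Omar: starts 2:56pm at or after Marcus ends 12:56pm → clear.
Hannah: starts 3:38pm at or after Marcus ends 12:56pm → clear.
Priya: starts 5:02pm at or after Marcus ends 12:56pm → clear.
Marcus overlaps Dmitri, Kenji.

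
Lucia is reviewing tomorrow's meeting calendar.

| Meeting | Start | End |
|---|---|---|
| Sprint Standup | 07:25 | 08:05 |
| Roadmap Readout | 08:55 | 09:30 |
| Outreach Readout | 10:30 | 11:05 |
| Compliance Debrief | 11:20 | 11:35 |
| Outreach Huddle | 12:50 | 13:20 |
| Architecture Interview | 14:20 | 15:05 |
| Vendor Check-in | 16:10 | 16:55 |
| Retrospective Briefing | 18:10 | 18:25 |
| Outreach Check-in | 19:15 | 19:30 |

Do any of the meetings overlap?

No

Sorted by start: Sprint Standup, Roadmap Readout, Outreach Readout, Compliance Debrief, Outreach Huddle, Architecture Interview, Vendor Check-in, Retrospective Briefing, Outreach Check-in.
Roadmap Readout starts after Sprint Standup ends, so nothing later overlaps Sprint Standup either.
Outreach Readout starts after Roadmap Readout ends, so nothing later overlaps Roadmap Readout either.
Compliance Debrief starts after Outreach Readout ends, so nothing later overlaps Outreach Readout either.
Outreach Huddle starts after Compliance Debrief ends, so nothing later overlaps Compliance Debrief either.
Architecture Interview starts after Outreach Huddle ends, so nothing later overlaps Outreach Huddle either.
Vendor Check-in starts after Architecture Interview ends, so nothing later overlaps Architecture Interview either.
Retrospective Briefing starts after Vendor Check-in ends, so nothing later overlaps Vendor Check-in either.
Outreach Check-in starts after Retrospective Briefing ends.
Every pair is clear; the schedule has no overlaps.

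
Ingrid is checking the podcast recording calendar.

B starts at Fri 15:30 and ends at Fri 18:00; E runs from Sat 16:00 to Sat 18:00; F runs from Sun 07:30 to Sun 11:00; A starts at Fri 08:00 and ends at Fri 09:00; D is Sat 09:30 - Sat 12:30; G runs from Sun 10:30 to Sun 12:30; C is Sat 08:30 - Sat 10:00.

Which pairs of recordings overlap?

C & D, F & G

Sorted by start: A, B, C, D, E, F, G.
B starts after A ends, so nothing later overlaps A either.
C starts after B ends, so nothing later overlaps B either.
D starts before C ends → C and D overlap.
E starts after C ends, so nothing later overlaps C either.
E starts after D ends, so nothing later overlaps D either.
F starts after E ends, so nothing later overlaps E either.
G starts before F ends → F and G overlap.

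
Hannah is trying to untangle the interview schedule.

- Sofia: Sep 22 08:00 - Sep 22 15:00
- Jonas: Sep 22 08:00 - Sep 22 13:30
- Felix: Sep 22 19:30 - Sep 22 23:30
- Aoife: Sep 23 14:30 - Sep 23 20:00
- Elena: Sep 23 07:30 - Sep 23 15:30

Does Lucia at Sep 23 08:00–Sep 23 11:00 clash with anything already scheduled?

Yes — it overlaps Elena

Sofia: ends Sep 22 15:00 at or before Lucia starts Sep 23 08:00 → clear.
Jonas: ends Sep 22 13:30 at or before Lucia starts Sep 23 08:00 → clear.
Felix: ends Sep 22 23:30 at or before Lucia starts Sep 23 08:00 → clear.
Elena: starts Sep 23 07:30 before Lucia ends Sep 23 11:00, and ends Sep 23 15:30 after Lucia starts Sep 23 08:00 → overlap.
Aoife: starts Sep 23 14:30 at or after Lucia ends Sep 23 11:00 → clear.
Lucia overlaps Elena.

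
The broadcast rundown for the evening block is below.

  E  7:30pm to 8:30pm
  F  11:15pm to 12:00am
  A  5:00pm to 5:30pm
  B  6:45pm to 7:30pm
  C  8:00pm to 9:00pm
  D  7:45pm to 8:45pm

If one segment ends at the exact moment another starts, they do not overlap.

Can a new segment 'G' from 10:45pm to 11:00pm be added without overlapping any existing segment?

Yes — the slot is free

A: ends 5:30pm at or before G starts 10:45pm → clear.
B: ends 7:30pm at or before G starts 10:45pm → clear.
E: ends 8:30pm at or before G starts 10:45pm → clear.
D: ends 8:45pm at or before G starts 10:45pm → clear.
C: ends 9:00pm at or before G starts 10:45pm → clear.
F: starts 11:15pm at or after G ends 11:00pm → clear.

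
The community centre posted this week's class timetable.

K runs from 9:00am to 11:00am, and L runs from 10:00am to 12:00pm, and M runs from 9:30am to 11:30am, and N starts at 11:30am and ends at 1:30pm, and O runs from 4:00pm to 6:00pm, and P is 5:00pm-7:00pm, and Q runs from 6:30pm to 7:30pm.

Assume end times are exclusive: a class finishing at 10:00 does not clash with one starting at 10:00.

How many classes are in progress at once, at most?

Sweep the timeline, counting +1 at each start and −1 at each end (ends before starts at a tie):
9:00am start K → 1
9:30am start M → 2
10:00am start L → 3
11:00am end K → 2
11:30am end M → 1
11:30am start N → 2
12:00pm end L → 1
1:30pm end N → 0
4:00pm start O → 1
5:00pm start P → 2
6:00pm end O → 1
6:30pm start Q → 2
7:00pm end P → 1
7:30pm end Q → 0
Peak is 3, at 10:00am (K, L, M).

3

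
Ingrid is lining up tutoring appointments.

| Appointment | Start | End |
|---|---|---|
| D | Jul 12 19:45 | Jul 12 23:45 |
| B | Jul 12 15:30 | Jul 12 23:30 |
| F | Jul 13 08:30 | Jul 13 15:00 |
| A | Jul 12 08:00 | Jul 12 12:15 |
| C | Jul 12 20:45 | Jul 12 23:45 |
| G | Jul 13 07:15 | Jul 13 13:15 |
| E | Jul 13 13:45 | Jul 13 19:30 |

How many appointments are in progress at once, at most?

3

Walk through starts and ends in time order (an end at T is processed before a start at T):
Jul 12 08:00 start A → 1
Jul 12 12:15 end A → 0
Jul 12 15:30 start B → 1
Jul 12 19:45 start D → 2
Jul 12 20:45 start C → 3
Jul 12 23:30 end B → 2
Jul 12 23:45 end C → 1
Jul 12 23:45 end D → 0
Jul 13 07:15 start G → 1
Jul 13 08:30 start F → 2
Jul 13 13:15 end G → 1
Jul 13 13:45 start E → 2
Jul 13 15:00 end F → 1
Jul 13 19:30 end E → 0
Peak is 3, at Jul 12 20:45 (B, C, D).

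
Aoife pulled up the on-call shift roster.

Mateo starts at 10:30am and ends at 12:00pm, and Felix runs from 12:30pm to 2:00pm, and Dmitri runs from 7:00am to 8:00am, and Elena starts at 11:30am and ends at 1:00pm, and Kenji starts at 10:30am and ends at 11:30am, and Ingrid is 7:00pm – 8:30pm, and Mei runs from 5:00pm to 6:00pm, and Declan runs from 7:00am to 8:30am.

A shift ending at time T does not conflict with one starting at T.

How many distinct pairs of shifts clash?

4

Check each pair: they overlap iff neither finishes before the other starts.
Sorted by start: Dmitri, Declan, Mateo, Kenji, Elena, Felix, Mei, Ingrid.
Declan starts before Dmitri ends → Dmitri and Declan overlap.
Mateo starts after Dmitri ends, so Dmitri has no further overlaps.
Mateo starts after Declan ends, so Declan has no further overlaps.
Kenji starts before Mateo ends → Mateo and Kenji overlap.
Elena starts before Mateo ends → Mateo and Elena overlap.
Felix starts after Mateo ends, so Mateo has no further overlaps.
Elena starts exactly when Kenji ends (back-to-back, no overlap), so Kenji has no further overlaps.
Felix starts before Elena ends → Elena and Felix overlap.
Mei starts after Elena ends, so Elena has no further overlaps.
Mei starts after Felix ends, so Felix has no further overlaps.
Ingrid starts after Mei ends.
Overlapping pairs: Declan & Dmitri, Elena & Felix, Elena & Mateo, Kenji & Mateo — 4 in total.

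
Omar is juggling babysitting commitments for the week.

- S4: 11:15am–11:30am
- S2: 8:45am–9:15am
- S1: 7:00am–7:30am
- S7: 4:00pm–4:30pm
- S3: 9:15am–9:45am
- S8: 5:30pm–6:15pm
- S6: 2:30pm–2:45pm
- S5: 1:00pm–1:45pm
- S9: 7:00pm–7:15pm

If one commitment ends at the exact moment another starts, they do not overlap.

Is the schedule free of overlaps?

Yes

Sorted by start: S1, S2, S3, S4, S5, S6, S7, S8, S9.
S2 starts after S1 ends, so nothing later overlaps S1 either.
S3 starts exactly when S2 ends (back-to-back, no overlap), so nothing later overlaps S2 either.
S4 starts after S3 ends, so nothing later overlaps S3 either.
S5 starts after S4 ends, so nothing later overlaps S4 either.
S6 starts after S5 ends, so nothing later overlaps S5 either.
S7 starts after S6 ends, so nothing later overlaps S6 either.
S8 starts after S7 ends, so nothing later overlaps S7 either.
S9 starts after S8 ends.
Every pair is clear; the schedule has no overlaps.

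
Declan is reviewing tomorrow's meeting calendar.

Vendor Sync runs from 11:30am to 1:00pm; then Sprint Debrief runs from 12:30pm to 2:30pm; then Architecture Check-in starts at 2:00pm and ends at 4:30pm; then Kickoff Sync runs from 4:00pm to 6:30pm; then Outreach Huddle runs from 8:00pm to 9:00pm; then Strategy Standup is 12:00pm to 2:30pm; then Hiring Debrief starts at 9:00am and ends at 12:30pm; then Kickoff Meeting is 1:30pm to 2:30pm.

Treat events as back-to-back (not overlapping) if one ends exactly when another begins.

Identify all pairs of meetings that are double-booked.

Sorted by start: Hiring Debrief, Vendor Sync, Strategy Standup, Sprint Debrief, Kickoff Meeting, Architecture Check-in, Kickoff Sync, Outreach Huddle.
Vendor Sync starts before Hiring Debrief ends → Hiring Debrief and Vendor Sync overlap.
Strategy Standup starts before Hiring Debrief ends → Hiring Debrief and Strategy Standup overlap.
Sprint Debrief starts exactly when Hiring Debrief ends (back-to-back, no overlap); Hiring Debrief is clear from here.
Strategy Standup starts before Vendor Sync ends → Vendor Sync and Strategy Standup overlap.
Sprint Debrief starts before Vendor Sync ends → Vendor Sync and Sprint Debrief overlap.
Kickoff Meeting starts after Vendor Sync ends; Vendor Sync is clear from here.
Sprint Debrief starts before Strategy Standup ends → Strategy Standup and Sprint Debrief overlap.
Kickoff Meeting starts before Strategy Standup ends → Strategy Standup and Kickoff Meeting overlap.
Architecture Check-in starts before Strategy Standup ends → Strategy Standup and Architecture Check-in overlap.
Kickoff Sync starts after Strategy Standup ends; Strategy Standup is clear from here.
Kickoff Meeting starts before Sprint Debrief ends → Sprint Debrief and Kickoff Meeting overlap.
Architecture Check-in starts before Sprint Debrief ends → Sprint Debrief and Architecture Check-in overlap.
Kickoff Sync starts after Sprint Debrief ends; Sprint Debrief is clear from here.
Architecture Check-in starts before Kickoff Meeting ends → Kickoff Meeting and Architecture Check-in overlap.
Kickoff Sync starts after Kickoff Meeting ends; Kickoff Meeting is clear from here.
Kickoff Sync starts before Architecture Check-in ends → Architecture Check-in and Kickoff Sync overlap.
Outreach Huddle starts after Architecture Check-in ends.
Outreach Huddle starts after Kickoff Sync ends.

Architecture Check-in & Kickoff Meeting, Architecture Check-in & Kickoff Sync, Architecture Check-in & Sprint Debrief, Architecture Check-in & Strategy Standup, Hiring Debrief & Strategy Standup, Hiring Debrief & Vendor Sync, Kickoff Meeting & Sprint Debrief, Kickoff Meeting & Strategy Standup, Sprint Debrief & Strategy Standup, Sprint Debrief & Vendor Sync, Strategy Standup & Vendor Sync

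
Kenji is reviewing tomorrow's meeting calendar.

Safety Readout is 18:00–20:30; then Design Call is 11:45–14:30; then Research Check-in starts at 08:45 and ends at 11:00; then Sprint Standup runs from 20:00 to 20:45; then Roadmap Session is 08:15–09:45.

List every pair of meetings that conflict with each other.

Research Check-in & Roadmap Session, Safety Readout & Sprint Standup

Sorted by start: Roadmap Session, Research Check-in, Design Call, Safety Readout, Sprint Standup.
Research Check-in starts before Roadmap Session ends → Roadmap Session and Research Check-in overlap.
Design Call starts after Roadmap Session ends, so Roadmap Session has no further overlaps.
Design Call starts after Research Check-in ends, so Research Check-in has no further overlaps.
Safety Readout starts after Design Call ends, so Design Call has no further overlaps.
Sprint Standup starts before Safety Readout ends → Safety Readout and Sprint Standup overlap.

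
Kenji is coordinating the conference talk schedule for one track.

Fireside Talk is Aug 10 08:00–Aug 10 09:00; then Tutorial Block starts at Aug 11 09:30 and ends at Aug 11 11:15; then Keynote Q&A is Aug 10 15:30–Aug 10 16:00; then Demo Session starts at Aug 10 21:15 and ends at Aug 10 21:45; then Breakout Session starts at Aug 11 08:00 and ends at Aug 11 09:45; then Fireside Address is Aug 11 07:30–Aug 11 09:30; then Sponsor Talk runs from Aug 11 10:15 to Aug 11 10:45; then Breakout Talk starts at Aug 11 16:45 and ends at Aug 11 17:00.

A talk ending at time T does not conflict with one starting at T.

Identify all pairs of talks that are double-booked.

Check each pair: they overlap iff neither finishes before the other starts.
Sorted by start: Fireside Talk, Keynote Q&A, Demo Session, Fireside Address, Breakout Session, Tutorial Block, Sponsor Talk, Breakout Talk.
Keynote Q&A starts after Fireside Talk ends, so Fireside Talk has no further overlaps.
Demo Session starts after Keynote Q&A ends, so Keynote Q&A has no further overlaps.
Fireside Address starts after Demo Session ends, so Demo Session has no further overlaps.
Breakout Session starts before Fireside Address ends → Fireside Address and Breakout Session overlap.
Tutorial Block starts exactly when Fireside Address ends (back-to-back, no overlap), so Fireside Address has no further overlaps.
Tutorial Block starts before Breakout Session ends → Breakout Session and Tutorial Block overlap.
Sponsor Talk starts after Breakout Session ends, so Breakout Session has no further overlaps.
Sponsor Talk starts before Tutorial Block ends → Tutorial Block and Sponsor Talk overlap.
Breakout Talk starts after Tutorial Block ends.
Breakout Talk starts after Sponsor Talk ends.

Breakout Session & Fireside Address, Breakout Session & Tutorial Block, Sponsor Talk & Tutorial Block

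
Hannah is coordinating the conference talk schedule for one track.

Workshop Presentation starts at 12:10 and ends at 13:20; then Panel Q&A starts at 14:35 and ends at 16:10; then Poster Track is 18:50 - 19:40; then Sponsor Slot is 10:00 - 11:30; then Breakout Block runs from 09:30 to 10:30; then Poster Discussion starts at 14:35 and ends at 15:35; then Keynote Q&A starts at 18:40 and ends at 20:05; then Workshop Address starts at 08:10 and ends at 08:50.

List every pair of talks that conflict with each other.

Sorted by start: Workshop Address, Breakout Block, Sponsor Slot, Workshop Presentation, Panel Q&A, Poster Discussion, Keynote Q&A, Poster Track.
Breakout Block starts after Workshop Address ends, so nothing later overlaps Workshop Address either.
Sponsor Slot starts before Breakout Block ends → Breakout Block and Sponsor Slot overlap.
Workshop Presentation starts after Breakout Block ends, so nothing later overlaps Breakout Block either.
Workshop Presentation starts after Sponsor Slot ends, so nothing later overlaps Sponsor Slot either.
Panel Q&A starts after Workshop Presentation ends, so nothing later overlaps Workshop Presentation either.
Poster Discussion starts before Panel Q&A ends → Panel Q&A and Poster Discussion overlap.
Keynote Q&A starts after Panel Q&A ends, so nothing later overlaps Panel Q&A either.
Keynote Q&A starts after Poster Discussion ends, so nothing later overlaps Poster Discussion either.
Poster Track starts before Keynote Q&A ends → Keynote Q&A and Poster Track overlap.

Breakout Block & Sponsor Slot, Keynote Q&A & Poster Track, Panel Q&A & Poster Discussion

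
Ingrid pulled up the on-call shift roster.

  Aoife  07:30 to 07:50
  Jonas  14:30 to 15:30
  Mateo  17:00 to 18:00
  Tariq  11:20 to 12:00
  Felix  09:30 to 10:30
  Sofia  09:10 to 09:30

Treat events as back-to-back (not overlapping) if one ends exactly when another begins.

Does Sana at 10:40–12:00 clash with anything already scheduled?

Yes — it overlaps Tariq

Aoife: ends 07:50 at or before Sana starts 10:40 → clear.
Sofia: ends 09:30 at or before Sana starts 10:40 → clear.
Felix: ends 10:30 at or before Sana starts 10:40 → clear.
Tariq: starts 11:20 before Sana ends 12:00, and ends 12:00 after Sana starts 10:40 → overlap.
Jonas: starts 14:30 at or after Sana ends 12:00 → clear.
Mateo: starts 17:00 at or after Sana ends 12:00 → clear.
Sana overlaps Tariq.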